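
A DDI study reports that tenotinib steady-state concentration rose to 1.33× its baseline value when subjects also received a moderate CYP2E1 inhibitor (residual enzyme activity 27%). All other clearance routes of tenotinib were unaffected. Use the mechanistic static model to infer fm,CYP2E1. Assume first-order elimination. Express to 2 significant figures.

0.34

Write x for the fraction cleared via CYP2E1. The observed steady-state concentration change means clearance fell to 1/1.33 = 0.7519 of baseline.
Only the CYP2E1 route changed, so 0.7519 = x·0.27 + (1 − x), giving x = 0.34.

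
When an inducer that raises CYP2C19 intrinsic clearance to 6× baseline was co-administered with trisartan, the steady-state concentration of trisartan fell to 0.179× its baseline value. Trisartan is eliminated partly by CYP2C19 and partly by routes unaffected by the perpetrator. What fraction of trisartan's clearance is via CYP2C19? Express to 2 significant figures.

0.92

CL'/CL = 1 / 0.179 = 5.587
6·fm + (1 − fm) = 5.587
fm = (5.587 − 1) / (6 − 1) = 0.92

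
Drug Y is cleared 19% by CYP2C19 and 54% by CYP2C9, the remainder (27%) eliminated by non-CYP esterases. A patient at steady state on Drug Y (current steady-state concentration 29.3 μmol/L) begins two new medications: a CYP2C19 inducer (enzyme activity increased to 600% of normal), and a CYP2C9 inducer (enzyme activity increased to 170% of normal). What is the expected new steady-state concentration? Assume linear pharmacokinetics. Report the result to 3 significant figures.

12.6 μmol/L

The CYP2C19 pathway (19% of clearance) increases to 6× activity: 0.19 × 6 = 1.14.
The CYP2C9 pathway (54% of clearance) rises to 1.7× activity: 0.54 × 1.7 = 0.918.
The remaining 27% of clearance is unaffected.
CL_new/CL_old = 1.14 + 0.918 + 0.27 = 2.328.
Dividing the baseline by the relative clearance: 29.3 / 2.328 = 12.6 μmol/L.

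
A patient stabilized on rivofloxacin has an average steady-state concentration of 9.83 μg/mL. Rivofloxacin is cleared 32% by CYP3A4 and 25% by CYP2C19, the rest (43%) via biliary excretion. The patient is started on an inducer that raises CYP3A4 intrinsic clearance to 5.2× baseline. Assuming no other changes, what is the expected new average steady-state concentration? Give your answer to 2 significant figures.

The CYP3A4 pathway (32% of clearance) rises to 5.2× activity: 0.32 × 5.2 = 1.664.
CYP2C19 (25%) and the residual 43% are unaffected.
CL_new/CL_old = 1.664 + 0.25 + 0.43 = 2.344.
Average steady-state concentration ∝ 1/CL, so new value = 9.83 / 2.344 = 4.2 μg/mL.

4.2 μg/mL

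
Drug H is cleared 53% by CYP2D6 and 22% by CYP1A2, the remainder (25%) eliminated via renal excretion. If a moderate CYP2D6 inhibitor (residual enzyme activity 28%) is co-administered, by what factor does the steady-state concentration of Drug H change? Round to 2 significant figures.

1.6

The CYP2D6 pathway (53% of clearance) is reduced to 0.28× activity: 0.53 × 0.28 = 0.1484.
CYP1A2 (22%) and the residual 25% are unaffected.
CL_new/CL_old = 0.1484 + 0.22 + 0.25 = 0.6184.
Since steady-state concentration ∝ 1/CL, the ratio is 1 / 0.6184 = 1.6.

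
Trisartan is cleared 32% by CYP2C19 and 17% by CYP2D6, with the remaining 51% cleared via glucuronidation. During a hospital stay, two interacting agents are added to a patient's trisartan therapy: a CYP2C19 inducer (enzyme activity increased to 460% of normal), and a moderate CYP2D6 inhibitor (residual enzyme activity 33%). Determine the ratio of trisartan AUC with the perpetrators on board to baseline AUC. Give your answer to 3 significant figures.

CYP2C19: 0.32 × 4.6 = 1.472
CYP2D6: 0.17 × 0.33 = 0.0561
Other: 0.51 (unchanged)
Relative clearance = 1.472 + 0.0561 + 0.51 = 2.0381.
AUC ∝ 1/CL: fold-change = 1 / 2.0381 = 0.491.

0.491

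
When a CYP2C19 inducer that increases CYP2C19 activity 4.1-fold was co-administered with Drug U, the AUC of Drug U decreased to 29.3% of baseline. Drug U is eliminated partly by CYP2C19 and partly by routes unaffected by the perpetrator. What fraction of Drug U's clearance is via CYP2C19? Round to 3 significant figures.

CL'/CL = 1 / 0.293 = 3.413
4.1·fm + (1 − fm) = 3.413
fm = (3.413 − 1) / (4.1 − 1) = 0.778

0.778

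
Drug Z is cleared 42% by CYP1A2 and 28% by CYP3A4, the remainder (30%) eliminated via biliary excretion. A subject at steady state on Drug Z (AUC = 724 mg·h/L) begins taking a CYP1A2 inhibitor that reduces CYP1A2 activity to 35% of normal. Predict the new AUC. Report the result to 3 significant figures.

CYP1A2: 0.42 × 0.35 = 0.147
CYP3A4: 0.28 (unchanged)
Other: 0.3 (unchanged)
New clearance relative to baseline: 0.147 + 0.28 + 0.3 = 0.727.
New AUC = baseline ÷ relative clearance = 724 / 0.727 = 996 mg·h/L.

996 mg·h/L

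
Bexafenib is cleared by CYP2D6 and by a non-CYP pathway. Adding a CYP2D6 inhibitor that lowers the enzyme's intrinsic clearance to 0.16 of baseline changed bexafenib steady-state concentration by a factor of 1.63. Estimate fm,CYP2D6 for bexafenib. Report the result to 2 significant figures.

0.46

Let fm be the CYP2D6 fraction. New clearance relative to baseline = fm × 0.16 + (1 − fm).
Steady-state concentration ratio = 1 / (new CL fraction), so new CL fraction = 1 / 1.63 = 0.6135.
fm × 0.16 + 1 − fm = 0.6135  ⇒  fm × (0.16 − 1) = −0.3865  ⇒  fm = 0.46.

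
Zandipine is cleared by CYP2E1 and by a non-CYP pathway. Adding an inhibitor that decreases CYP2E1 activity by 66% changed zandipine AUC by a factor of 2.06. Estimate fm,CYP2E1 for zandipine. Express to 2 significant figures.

Write x for the fraction cleared via CYP2E1. The observed AUC change means clearance fell to 1/2.06 = 0.4854 of baseline.
Setting x·0.34 + (1 − x) = 0.4854 and solving: x = (0.4854 − 1)/(0.34 − 1) = 0.78.

0.78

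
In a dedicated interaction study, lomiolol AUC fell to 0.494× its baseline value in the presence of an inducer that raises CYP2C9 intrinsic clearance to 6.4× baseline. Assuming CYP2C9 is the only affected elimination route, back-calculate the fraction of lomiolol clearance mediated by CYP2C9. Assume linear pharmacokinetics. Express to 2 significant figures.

Call the CYP2C9 fraction fm. After the interaction, CL_new/CL_old = fm × 6.4 + (1 − fm).
AUC ratio = 1 / (new CL fraction), so new CL fraction = 1 / 0.494 = 2.024.
fm × 6.4 + 1 − fm = 2.024  ⇒  fm × (6.4 − 1) = 1.024  ⇒  fm = 0.19.

0.19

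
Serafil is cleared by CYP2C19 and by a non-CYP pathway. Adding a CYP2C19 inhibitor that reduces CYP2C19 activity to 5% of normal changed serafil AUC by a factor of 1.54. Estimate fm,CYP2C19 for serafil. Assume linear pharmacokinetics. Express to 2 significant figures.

Write x for the fraction cleared via CYP2C19. The observed AUC change means clearance fell to 1/1.54 = 0.6494 of baseline.
Setting x·0.05 + (1 − x) = 0.6494 and solving: x = (0.6494 − 1)/(0.05 − 1) = 0.37.

0.37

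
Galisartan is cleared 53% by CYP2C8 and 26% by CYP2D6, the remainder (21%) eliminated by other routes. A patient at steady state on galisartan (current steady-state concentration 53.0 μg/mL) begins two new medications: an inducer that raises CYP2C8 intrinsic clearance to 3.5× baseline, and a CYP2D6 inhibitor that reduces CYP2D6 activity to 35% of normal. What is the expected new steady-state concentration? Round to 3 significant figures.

24.6 μg/mL

The CYP2C8 pathway (53% of clearance) rises to 3.5× activity: 0.53 × 3.5 = 1.855.
The CYP2D6 pathway (26% of clearance) drops to 0.35× activity: 0.26 × 0.35 = 0.091.
Non-CYP routes (21%) are unchanged.
New clearance relative to baseline: 1.855 + 0.091 + 0.21 = 2.156.
Steady-state concentration ∝ 1/CL: new value = 53.0 / 2.156 = 24.6 μg/mL.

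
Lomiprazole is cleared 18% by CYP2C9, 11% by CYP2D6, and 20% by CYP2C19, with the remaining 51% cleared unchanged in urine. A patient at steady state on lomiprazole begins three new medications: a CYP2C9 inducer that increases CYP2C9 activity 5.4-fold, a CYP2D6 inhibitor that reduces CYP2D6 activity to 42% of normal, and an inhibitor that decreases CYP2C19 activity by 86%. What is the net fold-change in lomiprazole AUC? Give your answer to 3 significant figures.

CYP2C9: 0.18 × 5.4 = 0.972
CYP2D6: 0.11 × 0.42 = 0.0462
CYP2C19: 0.2 × 0.14 = 0.028
Other: 0.51 (unchanged)
New clearance relative to baseline: 0.972 + 0.0462 + 0.028 + 0.51 = 1.5562.
AUC ∝ 1/CL: fold-change = 1 / 1.5562 = 0.643.

0.643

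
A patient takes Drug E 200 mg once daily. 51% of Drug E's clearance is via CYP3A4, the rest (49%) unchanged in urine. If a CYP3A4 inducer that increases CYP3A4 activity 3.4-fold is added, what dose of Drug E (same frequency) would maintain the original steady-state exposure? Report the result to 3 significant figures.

445 mg

The CYP3A4 pathway (51% of clearance) increases to 3.4× activity: 0.51 × 3.4 = 1.734.
The remaining 49% of clearance is unaffected.
New clearance relative to baseline: 1.734 + 0.49 = 2.224.
Exposure is unchanged when dose changes in proportion to clearance. New dose = 200 mg × 2.224 = 445 mg.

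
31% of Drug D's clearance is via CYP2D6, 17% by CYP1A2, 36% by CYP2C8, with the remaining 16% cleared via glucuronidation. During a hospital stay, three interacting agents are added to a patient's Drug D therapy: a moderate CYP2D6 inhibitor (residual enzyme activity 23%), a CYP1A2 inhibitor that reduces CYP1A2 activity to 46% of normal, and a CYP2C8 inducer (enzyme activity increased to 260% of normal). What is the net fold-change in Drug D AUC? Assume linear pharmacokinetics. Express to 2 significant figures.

0.80

The CYP2D6 pathway (31% of clearance) is reduced to 0.23× activity: 0.31 × 0.23 = 0.0713.
The CYP1A2 pathway (17% of clearance) falls to 0.46× activity: 0.17 × 0.46 = 0.0782.
The CYP2C8 pathway (36% of clearance) increases to 2.6× activity: 0.36 × 2.6 = 0.936.
The remaining 16% of clearance is unaffected.
CL_new/CL_old = 0.0713 + 0.0782 + 0.936 + 0.16 = 1.2455.
AUC ∝ 1/CL: fold-change = 1 / 1.2455 = 0.80.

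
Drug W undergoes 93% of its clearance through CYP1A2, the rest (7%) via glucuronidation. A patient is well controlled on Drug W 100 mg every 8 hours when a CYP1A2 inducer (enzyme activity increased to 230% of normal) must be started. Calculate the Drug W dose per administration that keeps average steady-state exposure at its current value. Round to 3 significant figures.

221 mg

The CYP1A2 pathway (93% of clearance) rises to 2.3× activity: 0.93 × 2.3 = 2.139.
Non-CYP routes (7%) are unchanged.
Relative clearance = 2.139 + 0.07 = 2.209.
Exposure is unchanged when dose changes in proportion to clearance. New dose = 100 mg × 2.209 = 221 mg.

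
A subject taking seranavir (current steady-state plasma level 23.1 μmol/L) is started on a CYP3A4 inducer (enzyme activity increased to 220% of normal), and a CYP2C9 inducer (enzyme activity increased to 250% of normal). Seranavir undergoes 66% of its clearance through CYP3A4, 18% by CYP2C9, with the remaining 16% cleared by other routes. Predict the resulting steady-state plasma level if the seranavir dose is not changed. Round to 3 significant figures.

The CYP3A4 pathway (66% of clearance) increases to 2.2× activity: 0.66 × 2.2 = 1.452.
The CYP2C9 pathway (18% of clearance) increases to 2.5× activity: 0.18 × 2.5 = 0.45.
Non-CYP routes (16%) are unchanged.
Relative clearance = 1.452 + 0.45 + 0.16 = 2.062.
New steady-state plasma level = 23.1 / 2.062 = 11.2 μmol/L (concentration scales inversely with clearance).

11.2 μmol/L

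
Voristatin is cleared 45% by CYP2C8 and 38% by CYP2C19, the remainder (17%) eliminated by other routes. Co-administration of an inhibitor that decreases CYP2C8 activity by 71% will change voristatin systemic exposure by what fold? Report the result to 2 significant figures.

CYP2C8: 0.45 × 0.29 = 0.1305
CYP2C19: 0.38 (unchanged)
Other: 0.17 (unchanged)
CL_new/CL_old = 0.1305 + 0.38 + 0.17 = 0.6805.
Systemic exposure is inversely proportional to clearance, so the fold-change is 1 / 0.6805 = 1.5.

1.5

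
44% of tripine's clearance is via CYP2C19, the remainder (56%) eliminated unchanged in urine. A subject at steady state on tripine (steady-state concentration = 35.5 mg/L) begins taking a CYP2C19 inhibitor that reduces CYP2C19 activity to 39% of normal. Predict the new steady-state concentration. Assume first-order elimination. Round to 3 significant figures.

48.5 mg/L

CYP2C19: 0.44 × 0.39 = 0.1716
Other: 0.56 (unchanged)
Relative clearance = 0.1716 + 0.56 = 0.7316.
New steady-state concentration = baseline ÷ relative clearance = 35.5 / 0.7316 = 48.5 mg/L.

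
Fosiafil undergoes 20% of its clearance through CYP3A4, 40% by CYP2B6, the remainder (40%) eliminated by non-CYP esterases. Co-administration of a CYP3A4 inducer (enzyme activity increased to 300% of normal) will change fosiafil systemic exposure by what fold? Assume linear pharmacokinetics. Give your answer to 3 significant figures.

CYP3A4: 0.2 × 3 = 0.6
CYP2B6: 0.4 (unchanged)
Other: 0.4 (unchanged)
CL_new/CL_old = 0.6 + 0.4 + 0.4 = 1.4.
Systemic exposure is inversely proportional to clearance, so the fold-change is 1 / 1.4 = 0.714.

0.714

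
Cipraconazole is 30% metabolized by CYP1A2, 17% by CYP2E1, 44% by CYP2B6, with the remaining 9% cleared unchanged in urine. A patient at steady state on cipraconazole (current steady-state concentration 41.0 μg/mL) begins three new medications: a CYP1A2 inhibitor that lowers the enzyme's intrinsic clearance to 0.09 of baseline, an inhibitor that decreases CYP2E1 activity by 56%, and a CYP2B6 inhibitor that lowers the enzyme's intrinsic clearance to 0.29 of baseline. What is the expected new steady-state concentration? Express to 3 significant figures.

The CYP1A2 pathway (30% of clearance) is reduced to 0.09× activity: 0.3 × 0.09 = 0.027.
The CYP2E1 pathway (17% of clearance) falls to 0.44× activity: 0.17 × 0.44 = 0.0748.
The CYP2B6 pathway (44% of clearance) is reduced to 0.29× activity: 0.44 × 0.29 = 0.1276.
Non-CYP routes (9%) are unchanged.
New clearance relative to baseline: 0.027 + 0.0748 + 0.1276 + 0.09 = 0.3194.
Dividing the baseline by the relative clearance: 41.0 / 0.3194 = 128 μg/mL.

128 μg/mL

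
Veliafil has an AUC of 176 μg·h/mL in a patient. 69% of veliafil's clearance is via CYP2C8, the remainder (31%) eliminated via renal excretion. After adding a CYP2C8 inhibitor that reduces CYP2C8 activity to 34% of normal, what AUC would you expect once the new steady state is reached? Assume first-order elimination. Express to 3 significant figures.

323 μg·h/mL

The CYP2C8 pathway (69% of clearance) falls to 0.34× activity: 0.69 × 0.34 = 0.2346.
Non-CYP routes (31%) are unchanged.
CL_new/CL_old = 0.2346 + 0.31 = 0.5446.
AUC ∝ 1/CL, so new value = 176 / 0.5446 = 323 μg·h/mL.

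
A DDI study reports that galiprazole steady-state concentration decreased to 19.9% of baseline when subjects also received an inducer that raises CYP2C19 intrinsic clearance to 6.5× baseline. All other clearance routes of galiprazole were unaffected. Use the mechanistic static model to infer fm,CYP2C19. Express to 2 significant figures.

0.73

Call the CYP2C19 fraction fm. After the interaction, CL_new/CL_old = fm × 6.5 + (1 − fm).
Steady-state concentration ratio = 1 / (new CL fraction), so new CL fraction = 1 / 0.199 = 5.025.
fm × 6.5 + 1 − fm = 5.025  ⇒  fm × (6.5 − 1) = 4.025  ⇒  fm = 0.73.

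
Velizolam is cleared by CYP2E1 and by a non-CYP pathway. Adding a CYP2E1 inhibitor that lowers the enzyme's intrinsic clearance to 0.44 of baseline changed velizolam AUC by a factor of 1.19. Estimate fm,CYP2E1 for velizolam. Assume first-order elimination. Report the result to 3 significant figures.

0.285

Write x for the fraction cleared via CYP2E1. The observed AUC change means clearance fell to 1/1.19 = 0.8403 of baseline.
Only the CYP2E1 route changed, so 0.8403 = x·0.44 + (1 − x), giving x = 0.285.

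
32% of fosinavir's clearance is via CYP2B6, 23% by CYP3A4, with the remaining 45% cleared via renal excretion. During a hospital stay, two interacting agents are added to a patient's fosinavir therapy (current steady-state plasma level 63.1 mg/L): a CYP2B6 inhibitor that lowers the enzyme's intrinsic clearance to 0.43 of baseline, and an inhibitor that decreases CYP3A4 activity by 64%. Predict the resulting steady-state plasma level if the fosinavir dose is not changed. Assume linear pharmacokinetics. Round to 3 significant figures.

The CYP2B6 pathway (32% of clearance) falls to 0.43× activity: 0.32 × 0.43 = 0.1376.
The CYP3A4 pathway (23% of clearance) falls to 0.36× activity: 0.23 × 0.36 = 0.0828.
Non-CYP routes (45%) are unchanged.
New clearance relative to baseline: 0.1376 + 0.0828 + 0.45 = 0.6704.
New steady-state plasma level = 63.1 / 0.6704 = 94.1 mg/L (concentration scales inversely with clearance).

94.1 mg/L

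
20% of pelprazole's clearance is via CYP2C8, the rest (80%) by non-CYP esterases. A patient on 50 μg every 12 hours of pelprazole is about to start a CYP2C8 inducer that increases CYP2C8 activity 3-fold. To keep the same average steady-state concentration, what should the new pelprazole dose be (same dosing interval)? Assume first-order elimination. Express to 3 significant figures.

70.0 μg

CYP2C8: 0.2 × 3 = 0.6
Other: 0.8 (unchanged)
Relative clearance = 0.6 + 0.8 = 1.4.
To maintain the same steady-state level, dose must scale with clearance: new dose = 50 × 1.4 = 70.0 μg.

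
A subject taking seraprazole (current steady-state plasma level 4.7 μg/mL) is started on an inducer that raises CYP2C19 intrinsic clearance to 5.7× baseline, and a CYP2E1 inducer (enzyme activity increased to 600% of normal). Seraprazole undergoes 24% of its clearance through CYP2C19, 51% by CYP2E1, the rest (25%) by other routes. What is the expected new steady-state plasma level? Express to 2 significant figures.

1.0 μg/mL

The CYP2C19 pathway (24% of clearance) increases to 5.7× activity: 0.24 × 5.7 = 1.368.
The CYP2E1 pathway (51% of clearance) rises to 6× activity: 0.51 × 6 = 3.06.
Non-CYP routes (25%) are unchanged.
Relative clearance = 1.368 + 3.06 + 0.25 = 4.678.
Dividing the baseline by the relative clearance: 4.7 / 4.678 = 1.0 μg/mL.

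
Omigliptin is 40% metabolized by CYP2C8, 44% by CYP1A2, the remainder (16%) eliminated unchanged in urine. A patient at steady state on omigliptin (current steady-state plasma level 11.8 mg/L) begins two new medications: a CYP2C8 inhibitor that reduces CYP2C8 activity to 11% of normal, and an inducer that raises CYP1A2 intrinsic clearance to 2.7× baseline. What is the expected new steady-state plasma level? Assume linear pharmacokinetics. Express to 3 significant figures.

CYP2C8: 0.4 × 0.11 = 0.044
CYP1A2: 0.44 × 2.7 = 1.188
Other: 0.16 (unchanged)
CL_new/CL_old = 0.044 + 1.188 + 0.16 = 1.392.
Dividing the baseline by the relative clearance: 11.8 / 1.392 = 8.48 mg/L.

8.48 mg/L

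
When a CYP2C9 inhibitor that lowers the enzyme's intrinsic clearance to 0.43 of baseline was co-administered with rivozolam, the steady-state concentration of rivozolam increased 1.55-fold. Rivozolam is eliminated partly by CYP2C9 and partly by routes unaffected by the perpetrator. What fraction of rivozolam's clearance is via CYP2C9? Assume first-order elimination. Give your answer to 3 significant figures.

Write x for the fraction cleared via CYP2C9. The observed steady-state concentration change means clearance fell to 1/1.55 = 0.6452 of baseline.
Setting x·0.43 + (1 − x) = 0.6452 and solving: x = (0.6452 − 1)/(0.43 − 1) = 0.623.

0.623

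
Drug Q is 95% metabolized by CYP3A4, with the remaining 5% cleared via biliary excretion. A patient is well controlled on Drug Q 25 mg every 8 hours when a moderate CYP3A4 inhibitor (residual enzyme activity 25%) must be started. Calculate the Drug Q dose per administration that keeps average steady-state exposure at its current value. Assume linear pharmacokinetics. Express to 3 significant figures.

The CYP3A4 pathway (95% of clearance) drops to 0.25× activity: 0.95 × 0.25 = 0.2375.
Non-CYP routes (5%) are unchanged.
New clearance relative to baseline: 0.2375 + 0.05 = 0.2875.
Exposure is unchanged when dose changes in proportion to clearance. New dose = 25 mg × 0.2875 = 7.19 mg.

7.19 mg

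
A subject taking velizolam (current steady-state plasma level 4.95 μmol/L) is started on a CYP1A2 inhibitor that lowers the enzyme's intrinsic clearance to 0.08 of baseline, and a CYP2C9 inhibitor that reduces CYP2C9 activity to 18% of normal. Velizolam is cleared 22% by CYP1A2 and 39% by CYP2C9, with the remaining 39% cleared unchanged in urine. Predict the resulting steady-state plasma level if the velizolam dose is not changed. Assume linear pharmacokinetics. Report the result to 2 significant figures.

CYP1A2: 0.22 × 0.08 = 0.0176
CYP2C9: 0.39 × 0.18 = 0.0702
Other: 0.39 (unchanged)
New clearance relative to baseline: 0.0176 + 0.0702 + 0.39 = 0.4778.
Dividing the baseline by the relative clearance: 4.95 / 0.4778 = 10 μmol/L.

10 μmol/L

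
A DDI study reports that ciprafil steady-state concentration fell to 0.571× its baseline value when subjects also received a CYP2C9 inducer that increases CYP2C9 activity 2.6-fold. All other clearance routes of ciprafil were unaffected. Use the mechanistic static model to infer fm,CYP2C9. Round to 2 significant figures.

0.47

CL'/CL = 1 / 0.571 = 1.751
2.6·fm + (1 − fm) = 1.751
fm = (1.751 − 1) / (2.6 − 1) = 0.47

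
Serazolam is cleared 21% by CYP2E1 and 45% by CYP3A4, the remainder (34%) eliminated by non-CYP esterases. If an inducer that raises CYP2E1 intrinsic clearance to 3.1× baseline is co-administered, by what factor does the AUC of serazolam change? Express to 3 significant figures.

The CYP2E1 pathway (21% of clearance) rises to 3.1× activity: 0.21 × 3.1 = 0.651.
CYP3A4 (45%) and the residual 34% are unaffected.
CL_new/CL_old = 0.651 + 0.45 + 0.34 = 1.441.
AUC is inversely proportional to clearance, so the fold-change is 1 / 1.441 = 0.694.

0.694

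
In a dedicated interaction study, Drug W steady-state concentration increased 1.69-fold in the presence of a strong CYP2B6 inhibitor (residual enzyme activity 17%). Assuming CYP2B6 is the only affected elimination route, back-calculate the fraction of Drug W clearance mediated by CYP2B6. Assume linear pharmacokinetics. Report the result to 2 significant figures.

CL'/CL = 1 / 1.69 = 0.5917
0.17·fm + (1 − fm) = 0.5917
fm = (0.5917 − 1) / (0.17 − 1) = 0.49

0.49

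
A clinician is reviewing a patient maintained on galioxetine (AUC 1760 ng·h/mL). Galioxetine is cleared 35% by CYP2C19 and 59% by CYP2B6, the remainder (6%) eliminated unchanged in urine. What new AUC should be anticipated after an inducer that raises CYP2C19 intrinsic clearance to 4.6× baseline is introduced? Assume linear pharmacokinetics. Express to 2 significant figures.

The CYP2C19 pathway (35% of clearance) rises to 4.6× activity: 0.35 × 4.6 = 1.61.
CYP2B6 (59%) and the residual 6% are unaffected.
New clearance relative to baseline: 1.61 + 0.59 + 0.06 = 2.26.
New AUC = baseline ÷ relative clearance = 1760 / 2.26 = 7.8 × 10² ng·h/mL.

7.8 × 10² ng·h/mL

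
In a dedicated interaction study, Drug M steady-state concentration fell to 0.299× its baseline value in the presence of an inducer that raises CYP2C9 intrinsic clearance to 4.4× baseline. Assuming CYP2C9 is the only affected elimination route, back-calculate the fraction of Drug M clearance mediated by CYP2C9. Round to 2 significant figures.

0.69

CL'/CL = 1 / 0.299 = 3.344
4.4·fm + (1 − fm) = 3.344
fm = (3.344 − 1) / (4.4 − 1) = 0.69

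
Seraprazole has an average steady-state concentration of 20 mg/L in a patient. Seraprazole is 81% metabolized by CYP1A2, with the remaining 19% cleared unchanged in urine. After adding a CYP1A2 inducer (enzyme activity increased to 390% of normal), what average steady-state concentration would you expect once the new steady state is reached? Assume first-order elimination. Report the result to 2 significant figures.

The CYP1A2 pathway (81% of clearance) rises to 3.9× activity: 0.81 × 3.9 = 3.159.
Non-CYP routes (19%) are unchanged.
Relative clearance = 3.159 + 0.19 = 3.349.
With dosing unchanged, average steady-state concentration scales as 1/CL: 20 / 3.349 = 6.0 mg/L.

6.0 mg/L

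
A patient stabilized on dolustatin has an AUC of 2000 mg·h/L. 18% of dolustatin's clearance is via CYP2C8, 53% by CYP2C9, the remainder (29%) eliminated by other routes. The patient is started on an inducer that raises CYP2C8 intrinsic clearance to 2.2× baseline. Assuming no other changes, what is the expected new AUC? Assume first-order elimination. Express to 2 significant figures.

1.6 × 10³ mg·h/L

The CYP2C8 pathway (18% of clearance) rises to 2.2× activity: 0.18 × 2.2 = 0.396.
CYP2C9 (53%) and the residual 29% are unaffected.
CL_new/CL_old = 0.396 + 0.53 + 0.29 = 1.216.
With dosing unchanged, AUC scales as 1/CL: 2000 / 1.216 = 1.6 × 10³ mg·h/L.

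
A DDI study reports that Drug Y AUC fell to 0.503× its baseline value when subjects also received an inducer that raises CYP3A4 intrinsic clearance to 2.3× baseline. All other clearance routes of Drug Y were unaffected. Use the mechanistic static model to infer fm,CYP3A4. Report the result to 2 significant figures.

Write x for the fraction cleared via CYP3A4. The observed AUC change means clearance rose to 1/0.503 = 1.988 of baseline.
Only the CYP3A4 route changed, so 1.988 = x·2.3 + (1 − x), giving x = 0.76.

0.76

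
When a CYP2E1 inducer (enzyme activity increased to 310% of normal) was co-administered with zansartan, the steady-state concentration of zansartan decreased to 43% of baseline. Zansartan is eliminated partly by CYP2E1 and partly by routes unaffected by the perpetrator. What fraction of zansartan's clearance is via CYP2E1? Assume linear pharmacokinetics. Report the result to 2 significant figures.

0.63

Write x for the fraction cleared via CYP2E1. The observed steady-state concentration change means clearance rose to 1/0.430 = 2.326 of baseline.
Setting x·3.1 + (1 − x) = 2.326 and solving: x = (2.326 − 1)/(3.1 − 1) = 0.63.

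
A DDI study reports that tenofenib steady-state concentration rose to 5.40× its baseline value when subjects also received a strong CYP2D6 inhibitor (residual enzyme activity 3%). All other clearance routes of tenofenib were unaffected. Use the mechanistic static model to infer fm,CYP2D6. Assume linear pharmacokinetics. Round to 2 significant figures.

0.84

Let fm be the CYP2D6 fraction. New clearance relative to baseline = fm × 0.03 + (1 − fm).
Steady-state concentration ratio = 1 / (new CL fraction), so new CL fraction = 1 / 5.40 = 0.1852.
fm × 0.03 + 1 − fm = 0.1852  ⇒  fm × (0.03 − 1) = −0.8148  ⇒  fm = 0.84.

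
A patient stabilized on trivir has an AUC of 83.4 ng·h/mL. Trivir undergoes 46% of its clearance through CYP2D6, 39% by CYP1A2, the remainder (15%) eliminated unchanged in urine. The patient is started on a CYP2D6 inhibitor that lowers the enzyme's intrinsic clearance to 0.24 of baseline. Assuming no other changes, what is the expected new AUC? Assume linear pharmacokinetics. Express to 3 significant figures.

The CYP2D6 pathway (46% of clearance) drops to 0.24× activity: 0.46 × 0.24 = 0.1104.
CYP1A2 (39%) and the residual 15% are unaffected.
CL_new/CL_old = 0.1104 + 0.39 + 0.15 = 0.6504.
New AUC = baseline ÷ relative clearance = 83.4 / 0.6504 = 128 ng·h/mL.

128 ng·h/mL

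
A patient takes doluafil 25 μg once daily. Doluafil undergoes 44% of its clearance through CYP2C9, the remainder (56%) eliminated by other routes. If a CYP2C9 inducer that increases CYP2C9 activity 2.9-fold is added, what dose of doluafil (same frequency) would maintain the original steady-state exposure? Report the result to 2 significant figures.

The CYP2C9 pathway (44% of clearance) increases to 2.9× activity: 0.44 × 2.9 = 1.276.
Non-CYP routes (56%) are unchanged.
Relative clearance = 1.276 + 0.56 = 1.836.
To maintain the same steady-state level, dose must scale with clearance: new dose = 25 × 1.836 = 46 μg.

46 μg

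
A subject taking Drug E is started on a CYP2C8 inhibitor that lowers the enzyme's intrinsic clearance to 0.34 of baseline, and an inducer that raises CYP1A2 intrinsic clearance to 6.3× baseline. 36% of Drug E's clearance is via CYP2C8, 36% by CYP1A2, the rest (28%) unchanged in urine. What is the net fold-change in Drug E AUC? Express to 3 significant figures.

0.374

CYP2C8: 0.36 × 0.34 = 0.1224
CYP1A2: 0.36 × 6.3 = 2.268
Other: 0.28 (unchanged)
CL_new/CL_old = 0.1224 + 2.268 + 0.28 = 2.6704.
Because AUC varies inversely with clearance, the combined effect is 1 / 2.6704 = 0.374.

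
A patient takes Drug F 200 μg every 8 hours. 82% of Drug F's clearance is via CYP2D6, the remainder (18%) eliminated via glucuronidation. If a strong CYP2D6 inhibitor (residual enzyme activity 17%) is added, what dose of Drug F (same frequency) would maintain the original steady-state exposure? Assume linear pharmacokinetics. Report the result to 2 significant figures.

CYP2D6: 0.82 × 0.17 = 0.1394
Other: 0.18 (unchanged)
New clearance relative to baseline: 0.1394 + 0.18 = 0.3194.
Exposure is unchanged when dose changes in proportion to clearance. New dose = 200 μg × 0.3194 = 64 μg.

64 μg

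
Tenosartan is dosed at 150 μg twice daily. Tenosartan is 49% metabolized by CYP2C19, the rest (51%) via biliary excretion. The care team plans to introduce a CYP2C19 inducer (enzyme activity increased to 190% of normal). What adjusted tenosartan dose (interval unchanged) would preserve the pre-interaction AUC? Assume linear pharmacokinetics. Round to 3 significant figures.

The CYP2C19 pathway (49% of clearance) increases to 1.9× activity: 0.49 × 1.9 = 0.931.
Non-CYP routes (51%) are unchanged.
CL_new/CL_old = 0.931 + 0.51 = 1.441.
Exposure is unchanged when dose changes in proportion to clearance. New dose = 150 μg × 1.441 = 216 μg.

216 μg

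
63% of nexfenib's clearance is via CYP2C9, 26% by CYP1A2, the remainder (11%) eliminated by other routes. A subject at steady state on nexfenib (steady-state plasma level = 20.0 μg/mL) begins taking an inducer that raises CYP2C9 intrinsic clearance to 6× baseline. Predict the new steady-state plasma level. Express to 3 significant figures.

4.82 μg/mL

The CYP2C9 pathway (63% of clearance) rises to 6× activity: 0.63 × 6 = 3.78.
CYP1A2 (26%) and the residual 11% are unaffected.
Relative clearance = 3.78 + 0.26 + 0.11 = 4.15.
With dosing unchanged, steady-state plasma level scales as 1/CL: 20.0 / 4.15 = 4.82 μg/mL.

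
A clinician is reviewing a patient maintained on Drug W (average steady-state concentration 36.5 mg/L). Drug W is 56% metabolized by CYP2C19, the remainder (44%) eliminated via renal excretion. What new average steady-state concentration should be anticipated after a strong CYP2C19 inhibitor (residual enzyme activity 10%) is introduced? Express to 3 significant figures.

73.6 mg/L

The CYP2C19 pathway (56% of clearance) is reduced to 0.1× activity: 0.56 × 0.1 = 0.056.
The remaining 44% of clearance is unaffected.
Relative clearance = 0.056 + 0.44 = 0.496.
With dosing unchanged, average steady-state concentration scales as 1/CL: 36.5 / 0.496 = 73.6 mg/L.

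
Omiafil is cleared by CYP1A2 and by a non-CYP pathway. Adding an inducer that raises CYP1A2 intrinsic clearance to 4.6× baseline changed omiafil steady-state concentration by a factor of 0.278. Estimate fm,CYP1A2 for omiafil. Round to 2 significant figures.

Write x for the fraction cleared via CYP1A2. The observed steady-state concentration change means clearance rose to 1/0.278 = 3.597 of baseline.
Setting x·4.6 + (1 − x) = 3.597 and solving: x = (3.597 − 1)/(4.6 − 1) = 0.72.

0.72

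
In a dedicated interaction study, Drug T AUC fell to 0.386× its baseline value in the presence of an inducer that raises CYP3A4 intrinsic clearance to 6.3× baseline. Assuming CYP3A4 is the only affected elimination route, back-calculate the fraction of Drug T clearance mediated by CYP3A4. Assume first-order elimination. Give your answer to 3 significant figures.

0.300

Let fm be the CYP3A4 fraction. New clearance relative to baseline = fm × 6.3 + (1 − fm).
AUC ratio = 1 / (new CL fraction), so new CL fraction = 1 / 0.386 = 2.591.
fm × 6.3 + 1 − fm = 2.591  ⇒  fm × (6.3 − 1) = 1.591  ⇒  fm = 0.300.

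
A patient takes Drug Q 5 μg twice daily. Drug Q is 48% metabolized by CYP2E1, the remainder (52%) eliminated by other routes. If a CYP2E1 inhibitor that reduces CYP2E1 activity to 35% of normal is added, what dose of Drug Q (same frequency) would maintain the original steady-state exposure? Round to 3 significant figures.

The CYP2E1 pathway (48% of clearance) falls to 0.35× activity: 0.48 × 0.35 = 0.168.
Non-CYP routes (52%) are unchanged.
CL_new/CL_old = 0.168 + 0.52 = 0.688.
Exposure is unchanged when dose changes in proportion to clearance. New dose = 5 μg × 0.688 = 3.44 μg.

3.44 μg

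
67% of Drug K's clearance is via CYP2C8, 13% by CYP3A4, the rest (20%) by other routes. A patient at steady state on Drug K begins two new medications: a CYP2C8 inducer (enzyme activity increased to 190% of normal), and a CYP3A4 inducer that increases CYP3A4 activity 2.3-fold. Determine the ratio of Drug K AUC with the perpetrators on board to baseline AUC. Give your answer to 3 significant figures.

0.564

The CYP2C8 pathway (67% of clearance) increases to 1.9× activity: 0.67 × 1.9 = 1.273.
The CYP3A4 pathway (13% of clearance) increases to 2.3× activity: 0.13 × 2.3 = 0.299.
The remaining 20% of clearance is unaffected.
Relative clearance = 1.273 + 0.299 + 0.2 = 1.772.
AUC ∝ 1/CL: fold-change = 1 / 1.772 = 0.564.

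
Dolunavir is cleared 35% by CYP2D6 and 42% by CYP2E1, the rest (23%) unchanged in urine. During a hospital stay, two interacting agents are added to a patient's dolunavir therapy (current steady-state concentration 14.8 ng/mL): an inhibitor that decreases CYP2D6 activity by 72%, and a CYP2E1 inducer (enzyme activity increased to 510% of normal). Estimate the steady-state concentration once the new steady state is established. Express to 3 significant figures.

CYP2D6: 0.35 × 0.28 = 0.098
CYP2E1: 0.42 × 5.1 = 2.142
Other: 0.23 (unchanged)
New clearance relative to baseline: 0.098 + 2.142 + 0.23 = 2.47.
Dividing the baseline by the relative clearance: 14.8 / 2.47 = 5.99 ng/mL.

5.99 ng/mL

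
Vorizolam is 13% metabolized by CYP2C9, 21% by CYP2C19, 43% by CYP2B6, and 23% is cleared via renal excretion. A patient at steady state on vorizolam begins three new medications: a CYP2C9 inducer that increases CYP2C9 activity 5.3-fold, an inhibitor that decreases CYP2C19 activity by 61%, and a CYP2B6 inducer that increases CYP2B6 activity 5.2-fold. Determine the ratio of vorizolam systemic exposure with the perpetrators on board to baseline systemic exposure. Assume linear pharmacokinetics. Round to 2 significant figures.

0.31

CYP2C9: 0.13 × 5.3 = 0.689
CYP2C19: 0.21 × 0.39 = 0.0819
CYP2B6: 0.43 × 5.2 = 2.236
Other: 0.23 (unchanged)
New clearance relative to baseline: 0.689 + 0.0819 + 2.236 + 0.23 = 3.2369.
Because systemic exposure varies inversely with clearance, the combined effect is 1 / 3.2369 = 0.31.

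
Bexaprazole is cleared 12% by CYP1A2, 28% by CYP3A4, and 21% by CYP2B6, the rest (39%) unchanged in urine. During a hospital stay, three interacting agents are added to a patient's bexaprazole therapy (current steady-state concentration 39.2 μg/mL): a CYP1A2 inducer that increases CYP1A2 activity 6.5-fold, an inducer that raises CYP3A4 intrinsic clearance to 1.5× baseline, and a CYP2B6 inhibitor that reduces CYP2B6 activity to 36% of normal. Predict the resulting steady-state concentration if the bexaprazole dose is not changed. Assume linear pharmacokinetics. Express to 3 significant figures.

23.5 μg/mL

The CYP1A2 pathway (12% of clearance) is boosted to 6.5× activity: 0.12 × 6.5 = 0.78.
The CYP3A4 pathway (28% of clearance) is boosted to 1.5× activity: 0.28 × 1.5 = 0.42.
The CYP2B6 pathway (21% of clearance) drops to 0.36× activity: 0.21 × 0.36 = 0.0756.
The remaining 39% of clearance is unaffected.
CL_new/CL_old = 0.78 + 0.42 + 0.0756 + 0.39 = 1.6656.
Dividing the baseline by the relative clearance: 39.2 / 1.6656 = 23.5 μg/mL.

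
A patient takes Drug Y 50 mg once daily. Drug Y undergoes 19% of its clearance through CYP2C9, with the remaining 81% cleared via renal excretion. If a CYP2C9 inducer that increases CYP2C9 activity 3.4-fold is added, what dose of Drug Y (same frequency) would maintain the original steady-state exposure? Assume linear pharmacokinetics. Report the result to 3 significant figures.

72.8 mg

The CYP2C9 pathway (19% of clearance) is boosted to 3.4× activity: 0.19 × 3.4 = 0.646.
Non-CYP routes (81%) are unchanged.
New clearance relative to baseline: 0.646 + 0.81 = 1.456.
Css,avg = (dose rate)/CL, so holding Css fixed requires dose ∝ CL: 50 × 1.456 = 72.8 mg.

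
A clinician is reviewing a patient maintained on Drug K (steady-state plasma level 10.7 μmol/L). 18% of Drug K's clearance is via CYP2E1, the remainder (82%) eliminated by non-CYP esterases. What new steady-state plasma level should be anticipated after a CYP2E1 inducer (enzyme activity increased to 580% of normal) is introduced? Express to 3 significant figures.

CYP2E1: 0.18 × 5.8 = 1.044
Other: 0.82 (unchanged)
New clearance relative to baseline: 1.044 + 0.82 = 1.864.
Steady-state plasma level ∝ 1/CL, so new value = 10.7 / 1.864 = 5.74 μmol/L.

5.74 μmol/L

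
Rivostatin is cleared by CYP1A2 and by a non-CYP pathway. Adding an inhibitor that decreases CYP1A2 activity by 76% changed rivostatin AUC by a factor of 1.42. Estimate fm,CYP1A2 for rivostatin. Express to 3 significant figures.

CL'/CL = 1 / 1.42 = 0.7042
0.24·fm + (1 − fm) = 0.7042
fm = (0.7042 − 1) / (0.24 − 1) = 0.389

0.389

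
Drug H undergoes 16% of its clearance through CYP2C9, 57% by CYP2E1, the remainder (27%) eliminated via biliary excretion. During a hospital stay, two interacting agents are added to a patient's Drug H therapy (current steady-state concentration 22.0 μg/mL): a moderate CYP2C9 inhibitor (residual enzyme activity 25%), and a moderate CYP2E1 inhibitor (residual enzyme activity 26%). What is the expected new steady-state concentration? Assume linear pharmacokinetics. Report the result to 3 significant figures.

The CYP2C9 pathway (16% of clearance) drops to 0.25× activity: 0.16 × 0.25 = 0.04.
The CYP2E1 pathway (57% of clearance) drops to 0.26× activity: 0.57 × 0.26 = 0.1482.
Non-CYP routes (27%) are unchanged.
CL_new/CL_old = 0.04 + 0.1482 + 0.27 = 0.4582.
New steady-state concentration = 22.0 / 0.4582 = 48.0 μg/mL (concentration scales inversely with clearance).

48.0 μg/mL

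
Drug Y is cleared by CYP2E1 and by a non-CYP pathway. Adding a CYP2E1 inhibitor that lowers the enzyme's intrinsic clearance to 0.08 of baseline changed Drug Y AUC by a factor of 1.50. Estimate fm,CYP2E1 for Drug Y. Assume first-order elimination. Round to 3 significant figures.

Call the CYP2E1 fraction fm. After the interaction, CL_new/CL_old = fm × 0.08 + (1 − fm).
AUC ratio = 1 / (new CL fraction), so new CL fraction = 1 / 1.50 = 0.6667.
fm × 0.08 + 1 − fm = 0.6667  ⇒  fm × (0.08 − 1) = −0.3333  ⇒  fm = 0.362.

0.362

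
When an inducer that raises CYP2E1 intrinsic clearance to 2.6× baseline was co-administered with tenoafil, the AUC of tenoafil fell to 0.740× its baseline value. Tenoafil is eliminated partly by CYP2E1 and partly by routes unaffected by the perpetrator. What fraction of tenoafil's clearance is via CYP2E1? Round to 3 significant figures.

CL'/CL = 1 / 0.740 = 1.351
2.6·fm + (1 − fm) = 1.351
fm = (1.351 − 1) / (2.6 − 1) = 0.220

0.220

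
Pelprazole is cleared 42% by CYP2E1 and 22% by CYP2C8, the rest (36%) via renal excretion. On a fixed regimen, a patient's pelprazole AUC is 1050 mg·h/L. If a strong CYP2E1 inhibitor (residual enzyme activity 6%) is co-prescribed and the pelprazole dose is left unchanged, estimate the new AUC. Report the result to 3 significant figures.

The CYP2E1 pathway (42% of clearance) falls to 0.06× activity: 0.42 × 0.06 = 0.0252.
CYP2C8 (22%) and the residual 36% are unaffected.
CL_new/CL_old = 0.0252 + 0.22 + 0.36 = 0.6052.
With dosing unchanged, AUC scales as 1/CL: 1050 / 0.6052 = 1.73 × 10³ mg·h/L.

1.73 × 10³ mg·h/L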